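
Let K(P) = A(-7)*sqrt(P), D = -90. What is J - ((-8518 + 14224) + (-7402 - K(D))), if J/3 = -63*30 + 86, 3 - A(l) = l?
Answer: -3716 + 30*I*sqrt(10) ≈ -3716.0 + 94.868*I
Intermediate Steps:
A(l) = 3 - l
K(P) = 10*sqrt(P) (K(P) = (3 - 1*(-7))*sqrt(P) = (3 + 7)*sqrt(P) = 10*sqrt(P))
J = -5412 (J = 3*(-63*30 + 86) = 3*(-1890 + 86) = 3*(-1804) = -5412)
J - ((-8518 + 14224) + (-7402 - K(D))) = -5412 - ((-8518 + 14224) + (-7402 - 10*sqrt(-90))) = -5412 - (5706 + (-7402 - 10*3*I*sqrt(10))) = -5412 - (5706 + (-7402 - 30*I*sqrt(10))) = -5412 - (-1696 - 30*I*sqrt(10)) = -5412 + (1696 + 30*I*sqrt(10)) = -3716 + 30*I*sqrt(10)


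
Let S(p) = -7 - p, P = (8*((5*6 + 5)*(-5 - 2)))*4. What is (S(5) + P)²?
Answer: 61653904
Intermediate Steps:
P = -7840 (P = (8*((30 + 5)*(-7)))*4 = (8*(35*(-7)))*4 = (8*(-245))*4 = -1960*4 = -7840)
(S(5) + P)² = ((-7 - 1*5) - 7840)² = ((-7 - 5) - 7840)² = (-12 - 7840)² = (-7852)² = 61653904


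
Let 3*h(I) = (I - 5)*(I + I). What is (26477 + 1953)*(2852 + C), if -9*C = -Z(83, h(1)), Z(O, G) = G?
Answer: 2188996280/27 ≈ 8.1074e+7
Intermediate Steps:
h(I) = 2*I*(-5 + I)/3 (h(I) = ((I - 5)*(I + I))/3 = ((-5 + I)*(2*I))/3 = (2*I*(-5 + I))/3 = 2*I*(-5 + I)/3)
C = -8/27 (C = -(-1)*(2/3)*1*(-5 + 1)/9 = -(-1)*(2/3)*1*(-4)/9 = -(-1)*(-8)/(9*3) = -1/9*8/3 = -8/27 ≈ -0.29630)
(26477 + 1953)*(2852 + C) = (26477 + 1953)*(2852 - 8/27) = 28430*(76996/27) = 2188996280/27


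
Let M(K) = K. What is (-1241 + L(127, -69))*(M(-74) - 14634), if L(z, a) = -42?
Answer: 18870364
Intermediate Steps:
(-1241 + L(127, -69))*(M(-74) - 14634) = (-1241 - 42)*(-74 - 14634) = -1283*(-14708) = 18870364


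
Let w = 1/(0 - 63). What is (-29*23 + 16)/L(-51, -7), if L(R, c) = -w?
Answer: -41013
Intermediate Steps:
w = -1/63 (w = 1/(-63) = -1/63 ≈ -0.015873)
L(R, c) = 1/63 (L(R, c) = -1*(-1/63) = 1/63)
(-29*23 + 16)/L(-51, -7) = (-29*23 + 16)/(1/63) = (-667 + 16)*63 = -651*63 = -41013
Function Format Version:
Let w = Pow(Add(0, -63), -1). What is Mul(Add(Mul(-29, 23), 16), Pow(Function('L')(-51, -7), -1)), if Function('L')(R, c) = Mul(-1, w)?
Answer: -41013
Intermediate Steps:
w = Rational(-1, 63) (w = Pow(-63, -1) = Rational(-1, 63) ≈ -0.015873)
Function('L')(R, c) = Rational(1, 63) (Function('L')(R, c) = Mul(-1, Rational(-1, 63)) = Rational(1, 63))
Mul(Add(Mul(-29, 23), 16), Pow(Function('L')(-51, -7), -1)) = Mul(Add(Mul(-29, 23), 16), Pow(Rational(1, 63), -1)) = Mul(Add(-667, 16), 63) = Mul(-651, 63) = -41013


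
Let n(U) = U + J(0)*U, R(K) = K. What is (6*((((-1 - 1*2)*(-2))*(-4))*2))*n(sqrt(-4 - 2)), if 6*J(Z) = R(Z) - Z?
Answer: -288*I*sqrt(6) ≈ -705.45*I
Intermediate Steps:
J(Z) = 0 (J(Z) = (Z - Z)/6 = (1/6)*0 = 0)
n(U) = U (n(U) = U + 0*U = U + 0 = U)
(6*((((-1 - 1*2)*(-2))*(-4))*2))*n(sqrt(-4 - 2)) = (6*((((-1 - 1*2)*(-2))*(-4))*2))*sqrt(-4 - 2) = (6*((((-1 - 2)*(-2))*(-4))*2))*sqrt(-6) = (6*((-3*(-2)*(-4))*2))*(I*sqrt(6)) = (6*((6*(-4))*2))*(I*sqrt(6)) = (6*(-24*2))*(I*sqrt(6)) = (6*(-48))*(I*sqrt(6)) = -288*I*sqrt(6)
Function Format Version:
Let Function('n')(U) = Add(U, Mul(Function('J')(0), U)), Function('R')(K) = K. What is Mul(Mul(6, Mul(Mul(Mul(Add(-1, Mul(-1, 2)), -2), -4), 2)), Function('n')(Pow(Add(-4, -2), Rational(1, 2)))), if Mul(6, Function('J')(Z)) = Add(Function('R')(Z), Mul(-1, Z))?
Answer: Mul(-288, I, Pow(6, Rational(1, 2))) ≈ Mul(-705.45, I)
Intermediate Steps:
Function('J')(Z) = 0 (Function('J')(Z) = Mul(Rational(1, 6), Add(Z, Mul(-1, Z))) = Mul(Rational(1, 6), 0) = 0)
Function('n')(U) = U (Function('n')(U) = Add(U, Mul(0, U)) = Add(U, 0) = U)
Mul(Mul(6, Mul(Mul(Mul(Add(-1, Mul(-1, 2)), -2), -4), 2)), Function('n')(Pow(Add(-4, -2), Rational(1, 2)))) = Mul(Mul(6, Mul(Mul(Mul(Add(-1, Mul(-1, 2)), -2), -4), 2)), Pow(Add(-4, -2), Rational(1, 2))) = Mul(Mul(6, Mul(Mul(Mul(Add(-1, -2), -2), -4), 2)), Pow(-6, Rational(1, 2))) = Mul(Mul(6, Mul(Mul(Mul(-3, -2), -4), 2)), Mul(I, Pow(6, Rational(1, 2)))) = Mul(Mul(6, Mul(Mul(6, -4), 2)), Mul(I, Pow(6, Rational(1, 2)))) = Mul(Mul(6, Mul(-24, 2)), Mul(I, Pow(6, Rational(1, 2)))) = Mul(Mul(6, -48), Mul(I, Pow(6, Rational(1, 2)))) = Mul(-288, Mul(I, Pow(6, Rational(1, 2)))) = Mul(-288, I, Pow(6, Rational(1, 2)))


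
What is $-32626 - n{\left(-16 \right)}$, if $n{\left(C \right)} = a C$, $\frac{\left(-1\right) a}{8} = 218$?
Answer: $-60530$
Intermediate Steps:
$a = -1744$ ($a = \left(-8\right) 218 = -1744$)
$n{\left(C \right)} = - 1744 C$
$-32626 - n{\left(-16 \right)} = -32626 - \left(-1744\right) \left(-16\right) = -32626 - 27904 = -60530$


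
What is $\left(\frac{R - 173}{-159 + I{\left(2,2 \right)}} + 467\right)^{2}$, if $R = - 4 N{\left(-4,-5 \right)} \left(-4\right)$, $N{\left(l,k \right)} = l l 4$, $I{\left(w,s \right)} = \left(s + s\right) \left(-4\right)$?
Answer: $\frac{6540603876}{30625} \approx 2.1357 \cdot 10^{5}$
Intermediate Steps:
$I{\left(w,s \right)} = - 8 s$ ($I{\left(w,s \right)} = 2 s \left(-4\right) = - 8 s$)
$N{\left(l,k \right)} = 4 l^{2}$ ($N{\left(l,k \right)} = l^{2} \cdot 4 = 4 l^{2}$)
$R = 1024$ ($R = - 4 \cdot 4 \left(-4\right)^{2} \left(-4\right) = - 4 \cdot 4 \cdot 16 \left(-4\right) = \left(-4\right) 64 \left(-4\right) = \left(-256\right) \left(-4\right) = 1024$)
$\left(\frac{R - 173}{-159 + I{\left(2,2 \right)}} + 467\right)^{2} = \left(\frac{1024 - 173}{-159 - 16} + 467\right)^{2} = \left(\frac{851}{-159 - 16} + 467\right)^{2} = \left(\frac{851}{-175} + 467\right)^{2} = \left(851 \left(- \frac{1}{175}\right) + 467\right)^{2} = \left(- \frac{851}{175} + 467\right)^{2} = \left(\frac{80874}{175}\right)^{2} = \frac{6540603876}{30625}$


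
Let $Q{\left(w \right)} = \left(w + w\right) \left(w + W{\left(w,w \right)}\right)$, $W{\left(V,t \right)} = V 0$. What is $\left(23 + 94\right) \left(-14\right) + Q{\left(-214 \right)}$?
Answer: $89954$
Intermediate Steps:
$W{\left(V,t \right)} = 0$
$Q{\left(w \right)} = 2 w^{2}$ ($Q{\left(w \right)} = \left(w + w\right) \left(w + 0\right) = 2 w w = 2 w^{2}$)
$\left(23 + 94\right) \left(-14\right) + Q{\left(-214 \right)} = \left(23 + 94\right) \left(-14\right) + 2 \left(-214\right)^{2} = 117 \left(-14\right) + 2 \cdot 45796 = -1638 + 91592 = 89954$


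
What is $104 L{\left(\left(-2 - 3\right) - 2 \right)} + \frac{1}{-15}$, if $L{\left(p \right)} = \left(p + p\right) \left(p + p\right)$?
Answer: $\frac{305759}{15} \approx 20384.0$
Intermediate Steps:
$L{\left(p \right)} = 4 p^{2}$ ($L{\left(p \right)} = 2 p 2 p = 4 p^{2}$)
$104 L{\left(\left(-2 - 3\right) - 2 \right)} + \frac{1}{-15} = 104 \cdot 4 \left(\left(-2 - 3\right) - 2\right)^{2} + \frac{1}{-15} = 104 \cdot 4 \left(-5 - 2\right)^{2} - \frac{1}{15} = 104 \cdot 4 \left(-7\right)^{2} - \frac{1}{15} = 104 \cdot 4 \cdot 49 - \frac{1}{15} = 104 \cdot 196 - \frac{1}{15} = 20384 - \frac{1}{15} = \frac{305759}{15}$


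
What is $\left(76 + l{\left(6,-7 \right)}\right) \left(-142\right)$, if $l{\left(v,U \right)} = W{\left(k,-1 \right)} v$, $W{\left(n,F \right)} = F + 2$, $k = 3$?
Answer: $-11644$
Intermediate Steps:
$W{\left(n,F \right)} = 2 + F$
$l{\left(v,U \right)} = v$ ($l{\left(v,U \right)} = \left(2 - 1\right) v = 1 v = v$)
$\left(76 + l{\left(6,-7 \right)}\right) \left(-142\right) = \left(76 + 6\right) \left(-142\right) = 82 \left(-142\right) = -11644$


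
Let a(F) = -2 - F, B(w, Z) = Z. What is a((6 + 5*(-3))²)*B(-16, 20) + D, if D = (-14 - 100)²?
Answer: 11336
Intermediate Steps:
D = 12996 (D = (-114)² = 12996)
a((6 + 5*(-3))²)*B(-16, 20) + D = (-2 - (6 + 5*(-3))²)*20 + 12996 = (-2 - (6 - 15)²)*20 + 12996 = (-2 - 1*(-9)²)*20 + 12996 = (-2 - 1*81)*20 + 12996 = (-2 - 81)*20 + 12996 = -83*20 + 12996 = -1660 + 12996 = 11336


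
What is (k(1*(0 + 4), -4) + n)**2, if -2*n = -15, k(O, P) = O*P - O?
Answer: 625/4 ≈ 156.25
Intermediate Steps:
k(O, P) = -O + O*P
n = 15/2 (n = -1/2*(-15) = 15/2 ≈ 7.5000)
(k(1*(0 + 4), -4) + n)**2 = ((1*(0 + 4))*(-1 - 4) + 15/2)**2 = ((1*4)*(-5) + 15/2)**2 = (4*(-5) + 15/2)**2 = (-20 + 15/2)**2 = (-25/2)**2 = 625/4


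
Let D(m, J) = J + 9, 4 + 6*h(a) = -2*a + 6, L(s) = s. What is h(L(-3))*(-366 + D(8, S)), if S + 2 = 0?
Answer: -1436/3 ≈ -478.67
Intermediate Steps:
S = -2 (S = -2 + 0 = -2)
h(a) = 1/3 - a/3 (h(a) = -2/3 + (-2*a + 6)/6 = -2/3 + (6 - 2*a)/6 = -2/3 + (1 - a/3) = 1/3 - a/3)
D(m, J) = 9 + J
h(L(-3))*(-366 + D(8, S)) = (1/3 - 1/3*(-3))*(-366 + (9 - 2)) = (1/3 + 1)*(-366 + 7) = (4/3)*(-359) = -1436/3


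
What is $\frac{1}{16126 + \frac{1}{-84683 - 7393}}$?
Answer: $\frac{92076}{1484817575} \approx 6.2012 \cdot 10^{-5}$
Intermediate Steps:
$\frac{1}{16126 + \frac{1}{-84683 - 7393}} = \frac{1}{16126 + \frac{1}{-92076}} = \frac{1}{16126 - \frac{1}{92076}} = \frac{1}{\frac{1484817575}{92076}} = \frac{92076}{1484817575}$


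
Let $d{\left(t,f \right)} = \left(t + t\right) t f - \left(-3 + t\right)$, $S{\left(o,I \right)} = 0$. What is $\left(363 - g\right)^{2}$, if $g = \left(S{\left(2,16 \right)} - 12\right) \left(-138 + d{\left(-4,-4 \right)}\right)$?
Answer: $7535025$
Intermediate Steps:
$d{\left(t,f \right)} = 3 - t + 2 f t^{2}$ ($d{\left(t,f \right)} = 2 t t f - \left(-3 + t\right) = 2 t^{2} f - \left(-3 + t\right) = 2 f t^{2} - \left(-3 + t\right) = 3 - t + 2 f t^{2}$)
$g = 3108$ ($g = \left(0 - 12\right) \left(-138 + \left(3 - -4 + 2 \left(-4\right) \left(-4\right)^{2}\right)\right) = - 12 \left(-138 + \left(3 + 4 + 2 \left(-4\right) 16\right)\right) = - 12 \left(-138 + \left(3 + 4 - 128\right)\right) = - 12 \left(-138 - 121\right) = \left(-12\right) \left(-259\right) = 3108$)
$\left(363 - g\right)^{2} = \left(363 - 3108\right)^{2} = \left(-2745\right)^{2} = 7535025$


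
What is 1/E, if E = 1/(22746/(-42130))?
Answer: -11373/21065 ≈ -0.53990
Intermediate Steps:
E = -21065/11373 (E = 1/(22746*(-1/42130)) = 1/(-11373/21065) = -21065/11373 ≈ -1.8522)
1/E = 1/(-21065/11373) = -11373/21065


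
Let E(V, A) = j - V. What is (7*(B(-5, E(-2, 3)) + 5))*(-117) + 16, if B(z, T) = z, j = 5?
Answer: 16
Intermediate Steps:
E(V, A) = 5 - V
(7*(B(-5, E(-2, 3)) + 5))*(-117) + 16 = (7*(-5 + 5))*(-117) + 16 = (7*0)*(-117) + 16 = 0*(-117) + 16 = 0 + 16 = 16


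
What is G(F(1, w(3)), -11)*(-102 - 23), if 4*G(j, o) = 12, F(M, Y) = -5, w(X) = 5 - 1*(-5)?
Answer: -375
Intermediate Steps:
w(X) = 10 (w(X) = 5 + 5 = 10)
G(j, o) = 3 (G(j, o) = (¼)*12 = 3)
G(F(1, w(3)), -11)*(-102 - 23) = 3*(-102 - 23) = 3*(-125) = -375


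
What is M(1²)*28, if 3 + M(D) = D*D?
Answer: -56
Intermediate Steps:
M(D) = -3 + D² (M(D) = -3 + D*D = -3 + D²)
M(1²)*28 = (-3 + (1²)²)*28 = (-3 + 1²)*28 = (-3 + 1)*28 = -2*28 = -56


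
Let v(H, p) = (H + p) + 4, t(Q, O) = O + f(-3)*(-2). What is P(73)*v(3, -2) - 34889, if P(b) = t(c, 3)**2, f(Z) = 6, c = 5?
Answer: -34484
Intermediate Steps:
t(Q, O) = -12 + O (t(Q, O) = O + 6*(-2) = O - 12 = -12 + O)
P(b) = 81 (P(b) = (-12 + 3)**2 = (-9)**2 = 81)
v(H, p) = 4 + H + p
P(73)*v(3, -2) - 34889 = 81*(4 + 3 - 2) - 34889 = 81*5 - 34889 = 405 - 34889 = -34484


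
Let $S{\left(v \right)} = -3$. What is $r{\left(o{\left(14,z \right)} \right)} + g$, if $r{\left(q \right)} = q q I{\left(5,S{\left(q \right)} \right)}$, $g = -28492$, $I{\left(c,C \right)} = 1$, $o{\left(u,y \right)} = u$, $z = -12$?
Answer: $-28296$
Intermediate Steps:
$r{\left(q \right)} = q^{2}$ ($r{\left(q \right)} = q q 1 = q^{2} \cdot 1 = q^{2}$)
$r{\left(o{\left(14,z \right)} \right)} + g = 14^{2} - 28492 = 196 - 28492 = -28296$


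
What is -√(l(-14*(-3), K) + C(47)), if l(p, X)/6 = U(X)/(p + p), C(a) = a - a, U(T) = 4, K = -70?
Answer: -√14/7 ≈ -0.53452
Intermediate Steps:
C(a) = 0
l(p, X) = 12/p (l(p, X) = 6*(4/(p + p)) = 6*(4/((2*p))) = 6*(4*(1/(2*p))) = 6*(2/p) = 12/p)
-√(l(-14*(-3), K) + C(47)) = -√(12/((-14*(-3))) + 0) = -√(12/42 + 0) = -√(12*(1/42) + 0) = -√(2/7 + 0) = -√(2/7) = -√14/7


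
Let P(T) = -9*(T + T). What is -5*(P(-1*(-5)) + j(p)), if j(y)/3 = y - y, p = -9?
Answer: 450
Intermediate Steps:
j(y) = 0 (j(y) = 3*(y - y) = 3*0 = 0)
P(T) = -18*T
-5*(P(-1*(-5)) + j(p)) = -5*(-(-18)*(-5) + 0) = -5*(-18*5 + 0) = -5*(-90 + 0) = -5*(-90) = 450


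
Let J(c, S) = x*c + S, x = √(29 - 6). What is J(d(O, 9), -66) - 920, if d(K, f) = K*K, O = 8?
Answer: -986 + 64*√23 ≈ -679.07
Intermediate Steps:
x = √23 ≈ 4.7958
d(K, f) = K²
J(c, S) = S + c*√23 (J(c, S) = √23*c + S = c*√23 + S = S + c*√23)
J(d(O, 9), -66) - 920 = (-66 + 8²*√23) - 920 = (-66 + 64*√23) - 920 = -986 + 64*√23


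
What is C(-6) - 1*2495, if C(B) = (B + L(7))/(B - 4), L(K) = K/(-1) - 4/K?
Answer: -34911/14 ≈ -2493.6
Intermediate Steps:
L(K) = -K - 4/K (L(K) = K*(-1) - 4/K = -K - 4/K)
C(B) = (-53/7 + B)/(-4 + B) (C(B) = (B + (-1*7 - 4/7))/(B - 4) = (B + (-7 - 4*1/7))/(-4 + B) = (B + (-7 - 4/7))/(-4 + B) = (B - 53/7)/(-4 + B) = (-53/7 + B)/(-4 + B))
C(-6) - 1*2495 = (-53/7 - 6)/(-4 - 6) - 1*2495 = -95/7/(-10) - 2495 = -1/10*(-95/7) - 2495 = 19/14 - 2495 = -34911/14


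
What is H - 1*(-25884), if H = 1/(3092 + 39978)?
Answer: 1114823881/43070 ≈ 25884.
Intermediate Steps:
H = 1/43070 ≈ 2.3218e-5
H - 1*(-25884) = 1/43070 - 1*(-25884) = 1/43070 + 25884 = 1114823881/43070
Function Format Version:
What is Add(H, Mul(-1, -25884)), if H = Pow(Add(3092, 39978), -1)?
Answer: Rational(1114823881, 43070) ≈ 25884.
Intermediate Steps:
H = Rational(1, 43070) (H = Pow(43070, -1) = Rational(1, 43070) ≈ 2.3218e-5)
Add(H, Mul(-1, -25884)) = Add(Rational(1, 43070), Mul(-1, -25884)) = Add(Rational(1, 43070), 25884) = Rational(1114823881, 43070)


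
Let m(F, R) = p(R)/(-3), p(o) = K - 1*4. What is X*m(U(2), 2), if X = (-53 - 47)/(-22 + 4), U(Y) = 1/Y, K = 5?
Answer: -50/27 ≈ -1.8519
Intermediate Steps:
p(o) = 1 (p(o) = 5 - 1*4 = 5 - 4 = 1)
X = 50/9 (X = -100/(-18) = -100*(-1/18) = 50/9 ≈ 5.5556)
m(F, R) = -⅓ (m(F, R) = 1/(-3) = 1*(-⅓) = -⅓)
X*m(U(2), 2) = (50/9)*(-⅓) = -50/27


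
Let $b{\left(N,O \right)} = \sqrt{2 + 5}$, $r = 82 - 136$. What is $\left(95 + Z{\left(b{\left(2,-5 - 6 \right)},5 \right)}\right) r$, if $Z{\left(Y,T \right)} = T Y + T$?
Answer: $-5400 - 270 \sqrt{7} \approx -6114.4$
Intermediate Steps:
$r = -54$ ($r = 82 - 136 = -54$)
$b{\left(N,O \right)} = \sqrt{7}$
$Z{\left(Y,T \right)} = T + T Y$
$\left(95 + Z{\left(b{\left(2,-5 - 6 \right)},5 \right)}\right) r = \left(95 + 5 \left(1 + \sqrt{7}\right)\right) \left(-54\right) = \left(95 + \left(5 + 5 \sqrt{7}\right)\right) \left(-54\right) = \left(100 + 5 \sqrt{7}\right) \left(-54\right) = -5400 - 270 \sqrt{7}$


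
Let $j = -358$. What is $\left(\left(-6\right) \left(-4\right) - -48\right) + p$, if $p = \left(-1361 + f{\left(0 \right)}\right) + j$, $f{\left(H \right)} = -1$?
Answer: $-1648$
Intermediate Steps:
$p = -1720$ ($p = \left(-1361 - 1\right) - 358 = -1362 - 358 = -1720$)
$\left(\left(-6\right) \left(-4\right) - -48\right) + p = \left(\left(-6\right) \left(-4\right) - -48\right) - 1720 = \left(24 + 48\right) - 1720 = 72 - 1720 = -1648$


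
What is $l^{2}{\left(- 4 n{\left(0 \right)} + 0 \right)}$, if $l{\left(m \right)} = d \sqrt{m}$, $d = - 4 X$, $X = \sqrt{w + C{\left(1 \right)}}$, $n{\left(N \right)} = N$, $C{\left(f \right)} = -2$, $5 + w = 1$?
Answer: $0$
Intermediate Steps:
$w = -4$ ($w = -5 + 1 = -4$)
$X = i \sqrt{6}$ ($X = \sqrt{-4 - 2} = \sqrt{-6} = i \sqrt{6} \approx 2.4495 i$)
$d = - 4 i \sqrt{6} \approx - 9.798 i$
$l{\left(m \right)} = - 4 i \sqrt{6} \sqrt{m}$
$l^{2}{\left(- 4 n{\left(0 \right)} + 0 \right)} = \left(- 4 i \sqrt{6} \sqrt{\left(-4\right) 0 + 0}\right)^{2} = \left(- 4 i \sqrt{6} \sqrt{0 + 0}\right)^{2} = \left(- 4 i \sqrt{6} \sqrt{0}\right)^{2} = \left(\left(-4\right) i \sqrt{6} \cdot 0\right)^{2} = 0^{2} = 0$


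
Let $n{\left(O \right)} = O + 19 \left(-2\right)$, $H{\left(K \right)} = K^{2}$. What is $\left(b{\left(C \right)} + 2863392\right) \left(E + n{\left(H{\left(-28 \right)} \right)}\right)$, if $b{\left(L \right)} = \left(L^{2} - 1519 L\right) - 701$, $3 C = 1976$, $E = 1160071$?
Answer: $\frac{7995770567057}{3} \approx 2.6653 \cdot 10^{12}$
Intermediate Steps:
$n{\left(O \right)} = -38 + O$ ($n{\left(O \right)} = O - 38 = -38 + O$)
$C = \frac{1976}{3}$ ($C = \frac{1}{3} \cdot 1976 = \frac{1976}{3} \approx 658.67$)
$b{\left(L \right)} = -701 + L^{2} - 1519 L$
$\left(b{\left(C \right)} + 2863392\right) \left(E + n{\left(H{\left(-28 \right)} \right)}\right) = \left(\left(-701 + \left(\frac{1976}{3}\right)^{2} - \frac{3001544}{3}\right) + 2863392\right) \left(1160071 - \left(38 - \left(-28\right)^{2}\right)\right) = \left(\left(-701 + \frac{3904576}{9} - \frac{3001544}{3}\right) + 2863392\right) \left(1160071 + \left(-38 + 784\right)\right) = \left(- \frac{5106365}{9} + 2863392\right) \left(1160071 + 746\right) = \frac{20664163}{9} \cdot 1160817 = \frac{7995770567057}{3}$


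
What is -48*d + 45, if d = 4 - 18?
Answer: 717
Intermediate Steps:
d = -14
-48*d + 45 = -48*(-14) + 45 = 672 + 45 = 717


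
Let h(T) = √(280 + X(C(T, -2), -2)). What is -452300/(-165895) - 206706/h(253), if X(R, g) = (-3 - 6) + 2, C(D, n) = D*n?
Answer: 90460/33179 - 68902*√273/91 ≈ -12508.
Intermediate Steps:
X(R, g) = -7 (X(R, g) = -9 + 2 = -7)
h(T) = √273 (h(T) = √(280 - 7) = √273)
-452300/(-165895) - 206706/h(253) = -452300/(-165895) - 206706*√273/273 = -452300*(-1/165895) - 68902*√273/91 = 90460/33179 - 68902*√273/91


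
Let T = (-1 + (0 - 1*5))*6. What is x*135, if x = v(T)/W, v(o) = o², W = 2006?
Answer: 87480/1003 ≈ 87.218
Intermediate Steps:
T = -36 (T = (-1 + (0 - 5))*6 = (-1 - 5)*6 = -6*6 = -36)
x = 648/1003 (x = (-36)²/2006 = 1296*(1/2006) = 648/1003 ≈ 0.64606)
x*135 = (648/1003)*135 = 87480/1003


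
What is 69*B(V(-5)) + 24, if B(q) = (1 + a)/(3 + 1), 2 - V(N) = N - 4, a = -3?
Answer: -21/2 ≈ -10.500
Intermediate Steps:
V(N) = 6 - N (V(N) = 2 - (N - 4) = 2 - (-4 + N) = 2 + (4 - N) = 6 - N)
B(q) = -1/2 (B(q) = (1 - 3)/(3 + 1) = -2/4 = -2*1/4 = -1/2)
69*B(V(-5)) + 24 = 69*(-1/2) + 24 = -69/2 + 24 = -21/2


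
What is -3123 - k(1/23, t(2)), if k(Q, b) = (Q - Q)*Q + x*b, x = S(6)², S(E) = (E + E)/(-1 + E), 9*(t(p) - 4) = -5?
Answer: -78571/25 ≈ -3142.8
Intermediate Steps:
t(p) = 31/9 (t(p) = 4 + (⅑)*(-5) = 4 - 5/9 = 31/9)
S(E) = 2*E/(-1 + E) (S(E) = (2*E)/(-1 + E) = 2*E/(-1 + E))
x = 144/25 (x = (2*6/(-1 + 6))² = (2*6/5)² = (2*6*(⅕))² = (12/5)² = 144/25 ≈ 5.7600)
k(Q, b) = 144*b/25 (k(Q, b) = (Q - Q)*Q + 144*b/25 = 0*Q + 144*b/25 = 0 + 144*b/25 = 144*b/25)
-3123 - k(1/23, t(2)) = -3123 - 144*31/(25*9) = -3123 - 1*496/25 = -3123 - 496/25 = -78571/25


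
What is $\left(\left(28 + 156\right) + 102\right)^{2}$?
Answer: $81796$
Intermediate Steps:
$\left(\left(28 + 156\right) + 102\right)^{2} = \left(184 + 102\right)^{2} = 286^{2} = 81796$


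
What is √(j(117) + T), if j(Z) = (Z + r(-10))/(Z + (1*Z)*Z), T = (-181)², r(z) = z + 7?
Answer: 2*√43364116770/2301 ≈ 181.00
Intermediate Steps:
r(z) = 7 + z
T = 32761
j(Z) = (-3 + Z)/(Z + Z²) (j(Z) = (Z + (7 - 10))/(Z + (1*Z)*Z) = (Z - 3)/(Z + Z*Z) = (-3 + Z)/(Z + Z²))
√(j(117) + T) = √((-3 + 117)/(117*(1 + 117)) + 32761) = √((1/117)*114/118 + 32761) = √((1/117)*(1/118)*114 + 32761) = √(19/2301 + 32761) = √(75383080/2301) = 2*√43364116770/2301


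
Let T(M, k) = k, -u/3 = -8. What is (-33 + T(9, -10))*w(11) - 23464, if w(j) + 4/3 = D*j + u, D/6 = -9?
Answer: 3310/3 ≈ 1103.3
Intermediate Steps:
u = 24 (u = -3*(-8) = 24)
D = -54 (D = 6*(-9) = -54)
w(j) = 68/3 - 54*j (w(j) = -4/3 + (-54*j + 24) = -4/3 + (24 - 54*j) = 68/3 - 54*j)
(-33 + T(9, -10))*w(11) - 23464 = (-33 - 10)*(68/3 - 54*11) - 23464 = -43*(68/3 - 594) - 23464 = -43*(-1714/3) - 23464 = 73702/3 - 23464 = 3310/3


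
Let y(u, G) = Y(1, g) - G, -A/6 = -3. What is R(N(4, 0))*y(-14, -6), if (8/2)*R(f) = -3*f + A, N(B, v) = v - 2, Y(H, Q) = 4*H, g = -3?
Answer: 60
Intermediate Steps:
A = 18 (A = -6*(-3) = 18)
N(B, v) = -2 + v
R(f) = 9/2 - 3*f/4 (R(f) = (-3*f + 18)/4 = (18 - 3*f)/4 = 9/2 - 3*f/4)
y(u, G) = 4 - G (y(u, G) = 4*1 - G = 4 - G)
R(N(4, 0))*y(-14, -6) = (9/2 - 3*(-2 + 0)/4)*(4 - 1*(-6)) = (9/2 - ¾*(-2))*(4 + 6) = (9/2 + 3/2)*10 = 6*10 = 60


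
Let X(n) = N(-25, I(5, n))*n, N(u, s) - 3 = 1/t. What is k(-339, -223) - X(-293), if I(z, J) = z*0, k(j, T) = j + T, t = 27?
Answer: 8852/27 ≈ 327.85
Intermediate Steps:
k(j, T) = T + j
I(z, J) = 0
N(u, s) = 82/27 (N(u, s) = 3 + 1/27 = 82/27)
X(n) = 82*n/27
k(-339, -223) - X(-293) = (-223 - 339) - 82*(-293)/27 = -562 - 1*(-24026/27) = -562 + 24026/27 = 8852/27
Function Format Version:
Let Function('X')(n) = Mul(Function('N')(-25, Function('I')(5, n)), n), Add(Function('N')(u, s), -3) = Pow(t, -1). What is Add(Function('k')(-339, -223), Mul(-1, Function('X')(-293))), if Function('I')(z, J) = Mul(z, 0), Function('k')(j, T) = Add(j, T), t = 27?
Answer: Rational(8852, 27) ≈ 327.85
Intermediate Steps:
Function('k')(j, T) = Add(T, j)
Function('I')(z, J) = 0
Function('N')(u, s) = Rational(82, 27) (Function('N')(u, s) = Add(3, Pow(27, -1)) = Add(3, Rational(1, 27)) = Rational(82, 27))
Function('X')(n) = Mul(Rational(82, 27), n)
Add(Function('k')(-339, -223), Mul(-1, Function('X')(-293))) = Add(Add(-223, -339), Mul(-1, Mul(Rational(82, 27), -293))) = Add(-562, Mul(-1, Rational(-24026, 27))) = Add(-562, Rational(24026, 27)) = Rational(8852, 27)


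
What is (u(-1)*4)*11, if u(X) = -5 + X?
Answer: -264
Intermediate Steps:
(u(-1)*4)*11 = ((-5 - 1)*4)*11 = -6*4*11 = -24*11 = -264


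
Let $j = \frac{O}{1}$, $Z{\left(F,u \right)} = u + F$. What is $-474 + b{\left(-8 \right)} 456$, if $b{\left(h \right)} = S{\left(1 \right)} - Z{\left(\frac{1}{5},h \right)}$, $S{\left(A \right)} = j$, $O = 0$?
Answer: $\frac{15414}{5} \approx 3082.8$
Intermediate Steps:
$Z{\left(F,u \right)} = F + u$
$j = 0$ ($j = \frac{0}{1} = 0 \cdot 1 = 0$)
$S{\left(A \right)} = 0$
$b{\left(h \right)} = - \frac{1}{5} - h$ ($b{\left(h \right)} = 0 - \left(\frac{1}{5} + h\right) = - \frac{1}{5} - h$)
$-474 + b{\left(-8 \right)} 456 = -474 + \left(- \frac{1}{5} - -8\right) 456 = -474 + \left(- \frac{1}{5} + 8\right) 456 = -474 + \frac{39}{5} \cdot 456 = -474 + \frac{17784}{5} = \frac{15414}{5}$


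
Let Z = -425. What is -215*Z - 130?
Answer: 91245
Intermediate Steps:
-215*Z - 130 = -215*(-425) - 130 = 91375 - 130 = 91245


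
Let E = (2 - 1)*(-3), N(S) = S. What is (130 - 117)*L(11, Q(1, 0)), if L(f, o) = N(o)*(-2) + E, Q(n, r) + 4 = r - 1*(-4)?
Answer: -39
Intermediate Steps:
E = -3 (E = 1*(-3) = -3)
Q(n, r) = r (Q(n, r) = -4 + (r - 1*(-4)) = -4 + (r + 4) = -4 + (4 + r) = r)
L(f, o) = -3 - 2*o (L(f, o) = o*(-2) - 3 = -2*o - 3 = -3 - 2*o)
(130 - 117)*L(11, Q(1, 0)) = (130 - 117)*(-3 - 2*0) = 13*(-3 + 0) = 13*(-3) = -39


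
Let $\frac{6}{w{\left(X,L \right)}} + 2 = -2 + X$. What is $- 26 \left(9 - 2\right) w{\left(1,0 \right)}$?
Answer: $364$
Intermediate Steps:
$w{\left(X,L \right)} = \frac{6}{-4 + X}$ ($w{\left(X,L \right)} = \frac{6}{-2 + \left(-2 + X\right)} = \frac{6}{-4 + X}$)
$- 26 \left(9 - 2\right) w{\left(1,0 \right)} = - 26 \left(9 - 2\right) \frac{6}{-4 + 1} = \left(-26\right) 7 \frac{6}{-3} = - 182 \cdot 6 \left(- \frac{1}{3}\right) = \left(-182\right) \left(-2\right) = 364$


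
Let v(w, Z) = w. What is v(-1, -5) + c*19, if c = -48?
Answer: -913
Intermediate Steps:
v(-1, -5) + c*19 = -1 - 48*19 = -1 - 912 = -913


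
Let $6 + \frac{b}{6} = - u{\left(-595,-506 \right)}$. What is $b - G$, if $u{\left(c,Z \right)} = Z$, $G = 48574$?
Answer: $-45574$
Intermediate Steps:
$b = 3000$ ($b = -36 + 6 \left(\left(-1\right) \left(-506\right)\right) = -36 + 6 \cdot 506 = -36 + 3036 = 3000$)
$b - G = 3000 - 48574 = -45574$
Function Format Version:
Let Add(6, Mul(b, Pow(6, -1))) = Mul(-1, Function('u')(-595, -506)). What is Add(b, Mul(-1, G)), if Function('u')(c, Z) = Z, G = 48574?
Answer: -45574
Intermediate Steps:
b = 3000 (b = Add(-36, Mul(6, Mul(-1, -506))) = Add(-36, Mul(6, 506)) = Add(-36, 3036) = 3000)
Add(b, Mul(-1, G)) = Add(3000, Mul(-1, 48574)) = Add(3000, -48574) = -45574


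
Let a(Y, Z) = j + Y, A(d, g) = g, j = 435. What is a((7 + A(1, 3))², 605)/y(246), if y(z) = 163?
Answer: 535/163 ≈ 3.2822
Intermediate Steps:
a(Y, Z) = 435 + Y
a((7 + A(1, 3))², 605)/y(246) = (435 + (7 + 3)²)/163 = (435 + 10²)*(1/163) = (435 + 100)*(1/163) = 535*(1/163) = 535/163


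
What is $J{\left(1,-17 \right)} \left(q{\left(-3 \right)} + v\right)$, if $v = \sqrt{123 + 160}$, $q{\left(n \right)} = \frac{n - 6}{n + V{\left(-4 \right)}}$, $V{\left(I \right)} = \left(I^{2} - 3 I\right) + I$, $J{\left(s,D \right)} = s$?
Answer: $- \frac{3}{7} + \sqrt{283} \approx 16.394$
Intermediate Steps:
$V{\left(I \right)} = I^{2} - 2 I$
$q{\left(n \right)} = \frac{-6 + n}{24 + n}$ ($q{\left(n \right)} = \frac{n - 6}{n - 4 \left(-2 - 4\right)} = \frac{-6 + n}{n - -24} = \frac{-6 + n}{n + 24} = \frac{-6 + n}{24 + n}$)
$v = \sqrt{283} \approx 16.823$
$J{\left(1,-17 \right)} \left(q{\left(-3 \right)} + v\right) = 1 \left(\frac{-6 - 3}{24 - 3} + \sqrt{283}\right) = 1 \left(\frac{1}{21} \left(-9\right) + \sqrt{283}\right) = 1 \left(- \frac{3}{7} + \sqrt{283}\right) = - \frac{3}{7} + \sqrt{283}$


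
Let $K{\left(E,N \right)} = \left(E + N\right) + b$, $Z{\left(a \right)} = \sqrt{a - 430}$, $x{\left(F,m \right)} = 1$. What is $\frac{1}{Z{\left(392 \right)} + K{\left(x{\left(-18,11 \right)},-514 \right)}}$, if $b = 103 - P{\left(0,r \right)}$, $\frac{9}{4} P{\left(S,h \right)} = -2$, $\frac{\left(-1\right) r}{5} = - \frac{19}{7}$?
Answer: $- \frac{16569}{6780101} - \frac{81 i \sqrt{38}}{13560202} \approx -0.0024438 - 3.6822 \cdot 10^{-5} i$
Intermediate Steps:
$Z{\left(a \right)} = \sqrt{-430 + a}$
$r = \frac{95}{7}$ ($r = - 5 \left(- \frac{19}{7}\right) = - 5 \left(\left(-19\right) \frac{1}{7}\right) = \left(-5\right) \left(- \frac{19}{7}\right) = \frac{95}{7} \approx 13.571$)
$P{\left(S,h \right)} = - \frac{8}{9}$ ($P{\left(S,h \right)} = \frac{4}{9} \left(-2\right) = - \frac{8}{9}$)
$b = \frac{935}{9}$ ($b = 103 - - \frac{8}{9} = 103 + \frac{8}{9} = \frac{935}{9} \approx 103.89$)
$K{\left(E,N \right)} = \frac{935}{9} + E + N$ ($K{\left(E,N \right)} = \left(E + N\right) + \frac{935}{9} = \frac{935}{9} + E + N$)
$\frac{1}{Z{\left(392 \right)} + K{\left(x{\left(-18,11 \right)},-514 \right)}} = \frac{1}{\sqrt{-430 + 392} + \left(\frac{935}{9} + 1 - 514\right)} = \frac{1}{\sqrt{-38} - \frac{3682}{9}} = \frac{1}{i \sqrt{38} - \frac{3682}{9}} = \frac{1}{- \frac{3682}{9} + i \sqrt{38}}$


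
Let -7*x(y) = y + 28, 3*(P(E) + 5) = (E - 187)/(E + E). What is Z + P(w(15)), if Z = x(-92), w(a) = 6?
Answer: -223/252 ≈ -0.88492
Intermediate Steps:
P(E) = -5 + (-187 + E)/(6*E) (P(E) = -5 + ((E - 187)/(E + E))/3 = -5 + ((-187 + E)/((2*E)))/3 = -5 + ((-187 + E)*(1/(2*E)))/3 = -5 + ((-187 + E)/(2*E))/3 = -5 + (-187 + E)/(6*E))
x(y) = -4 - y/7 (x(y) = -(y + 28)/7 = -(28 + y)/7 = -4 - y/7)
Z = 64/7 (Z = -4 - 1/7*(-92) = -4 + 92/7 = 64/7 ≈ 9.1429)
Z + P(w(15)) = 64/7 + (1/6)*(-187 - 29*6)/6 = 64/7 + (1/6)*(1/6)*(-187 - 174) = 64/7 + (1/6)*(1/6)*(-361) = 64/7 - 361/36 = -223/252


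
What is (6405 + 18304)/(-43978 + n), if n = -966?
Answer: -24709/44944 ≈ -0.54977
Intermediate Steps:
(6405 + 18304)/(-43978 + n) = (6405 + 18304)/(-43978 - 966) = 24709/(-44944) = 24709*(-1/44944) = -24709/44944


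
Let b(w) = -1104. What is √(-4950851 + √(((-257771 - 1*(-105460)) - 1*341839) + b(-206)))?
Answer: √(-4950851 + I*√495254) ≈ 0.16 + 2225.1*I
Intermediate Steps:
√(-4950851 + √(((-257771 - 1*(-105460)) - 1*341839) + b(-206))) = √(-4950851 + √(((-257771 - 1*(-105460)) - 1*341839) - 1104)) = √(-4950851 + √(((-257771 + 105460) - 341839) - 1104)) = √(-4950851 + √((-152311 - 341839) - 1104)) = √(-4950851 + √(-494150 - 1104)) = √(-4950851 + √(-495254)) = √(-4950851 + I*√495254)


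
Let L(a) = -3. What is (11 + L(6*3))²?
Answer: 64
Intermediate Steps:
(11 + L(6*3))² = (11 - 3)² = 8² = 64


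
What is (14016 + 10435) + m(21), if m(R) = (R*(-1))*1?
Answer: 24430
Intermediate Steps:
m(R) = -R (m(R) = -R*1 = -R)
(14016 + 10435) + m(21) = (14016 + 10435) - 1*21 = 24451 - 21 = 24430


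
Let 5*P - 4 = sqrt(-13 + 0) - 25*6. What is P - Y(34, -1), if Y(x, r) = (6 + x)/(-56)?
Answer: -997/35 + I*sqrt(13)/5 ≈ -28.486 + 0.72111*I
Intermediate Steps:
Y(x, r) = -3/28 - x/56 (Y(x, r) = (6 + x)*(-1/56) = -3/28 - x/56)
P = -146/5 + I*sqrt(13)/5 (P = 4/5 + (sqrt(-13 + 0) - 25*6)/5 = 4/5 + (sqrt(-13) - 150)/5 = 4/5 + (I*sqrt(13) - 150)/5 = 4/5 + (-150 + I*sqrt(13))/5 = 4/5 + (-30 + I*sqrt(13)/5) = -146/5 + I*sqrt(13)/5 ≈ -29.2 + 0.72111*I)
P - Y(34, -1) = (-146/5 + I*sqrt(13)/5) - (-3/28 - 1/56*34) = (-146/5 + I*sqrt(13)/5) - (-3/28 - 17/28) = (-146/5 + I*sqrt(13)/5) - 1*(-5/7) = (-146/5 + I*sqrt(13)/5) + 5/7 = -997/35 + I*sqrt(13)/5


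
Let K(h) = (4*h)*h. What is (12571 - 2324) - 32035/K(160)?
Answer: 209852153/20480 ≈ 10247.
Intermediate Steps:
K(h) = 4*h²
(12571 - 2324) - 32035/K(160) = (12571 - 2324) - 32035/(4*160²) = 10247 - 32035/(4*25600) = 10247 - 32035/102400 = 10247 - 32035*1/102400 = 10247 - 6407/20480 = 209852153/20480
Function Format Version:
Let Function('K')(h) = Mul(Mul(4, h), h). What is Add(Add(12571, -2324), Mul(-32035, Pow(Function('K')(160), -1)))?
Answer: Rational(209852153, 20480) ≈ 10247.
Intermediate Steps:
Function('K')(h) = Mul(4, Pow(h, 2))
Add(Add(12571, -2324), Mul(-32035, Pow(Function('K')(160), -1))) = Add(Add(12571, -2324), Mul(-32035, Pow(Mul(4, Pow(160, 2)), -1))) = Add(10247, Mul(-32035, Pow(Mul(4, 25600), -1))) = Add(10247, Mul(-32035, Pow(102400, -1))) = Add(10247, Mul(-32035, Rational(1, 102400))) = Add(10247, Rational(-6407, 20480)) = Rational(209852153, 20480)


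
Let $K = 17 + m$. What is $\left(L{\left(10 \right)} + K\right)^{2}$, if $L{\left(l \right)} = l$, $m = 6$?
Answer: $1089$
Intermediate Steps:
$K = 23$ ($K = 17 + 6 = 23$)
$\left(L{\left(10 \right)} + K\right)^{2} = \left(10 + 23\right)^{2} = 33^{2} = 1089$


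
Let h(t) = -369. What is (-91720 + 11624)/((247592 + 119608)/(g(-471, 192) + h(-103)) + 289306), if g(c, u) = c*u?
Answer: -134681424/486461239 ≈ -0.27686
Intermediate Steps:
(-91720 + 11624)/((247592 + 119608)/(g(-471, 192) + h(-103)) + 289306) = (-91720 + 11624)/((247592 + 119608)/(-471*192 - 369) + 289306) = -80096/(367200/(-90432 - 369) + 289306) = -80096/(367200/(-90801) + 289306) = -80096/(367200*(-1/90801) + 289306) = -80096/(-13600/3363 + 289306) = -80096/972922478/3363 = -80096*3363/972922478 = -134681424/486461239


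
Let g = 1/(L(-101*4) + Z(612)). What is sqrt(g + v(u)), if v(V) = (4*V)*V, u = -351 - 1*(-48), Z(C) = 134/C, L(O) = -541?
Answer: 3*sqrt(1117348144764278)/165479 ≈ 606.00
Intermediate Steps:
g = -306/165479 (g = 1/(-541 + 134/612) = 1/(-541 + 134*(1/612)) = 1/(-541 + 67/306) = 1/(-165479/306) = -306/165479 ≈ -0.0018492)
u = -303 (u = -351 + 48 = -303)
v(V) = 4*V**2
sqrt(g + v(u)) = sqrt(-306/165479 + 4*(-303)**2) = sqrt(-306/165479 + 4*91809) = sqrt(-306/165479 + 367236) = sqrt(60769845738/165479) = 3*sqrt(1117348144764278)/165479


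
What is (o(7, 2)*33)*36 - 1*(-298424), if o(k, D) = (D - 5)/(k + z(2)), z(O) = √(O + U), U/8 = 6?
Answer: 323372 - 17820*√2 ≈ 2.9817e+5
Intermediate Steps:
U = 48 (U = 8*6 = 48)
z(O) = √(48 + O) (z(O) = √(O + 48) = √(48 + O))
o(k, D) = (-5 + D)/(k + 5*√2) (o(k, D) = (D - 5)/(k + √(48 + 2)) = (-5 + D)/(k + √50) = (-5 + D)/(k + 5*√2))
(o(7, 2)*33)*36 - 1*(-298424) = (((-5 + 2)/(7 + 5*√2))*33)*36 - 1*(-298424) = ((-3/(7 + 5*√2))*33)*36 + 298424 = (-3/(7 + 5*√2)*33)*36 + 298424 = -99/(7 + 5*√2)*36 + 298424 = -3564/(7 + 5*√2) + 298424 = 298424 - 3564/(7 + 5*√2)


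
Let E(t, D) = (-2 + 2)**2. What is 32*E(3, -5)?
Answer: 0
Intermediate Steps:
E(t, D) = 0 (E(t, D) = 0**2 = 0)
32*E(3, -5) = 32*0 = 0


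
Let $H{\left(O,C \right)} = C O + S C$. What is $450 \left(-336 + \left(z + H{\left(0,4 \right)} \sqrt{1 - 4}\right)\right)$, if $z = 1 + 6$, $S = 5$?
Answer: $-148050 + 9000 i \sqrt{3} \approx -1.4805 \cdot 10^{5} + 15588.0 i$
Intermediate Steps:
$H{\left(O,C \right)} = 5 C + C O$ ($H{\left(O,C \right)} = C O + 5 C = 5 C + C O$)
$z = 7$
$450 \left(-336 + \left(z + H{\left(0,4 \right)} \sqrt{1 - 4}\right)\right) = 450 \left(-336 + \left(7 + 4 \left(5 + 0\right) \sqrt{1 - 4}\right)\right) = 450 \left(-336 + \left(7 + 4 \cdot 5 \sqrt{-3}\right)\right) = 450 \left(-336 + \left(7 + 20 i \sqrt{3}\right)\right) = 450 \left(-329 + 20 i \sqrt{3}\right) = -148050 + 9000 i \sqrt{3}$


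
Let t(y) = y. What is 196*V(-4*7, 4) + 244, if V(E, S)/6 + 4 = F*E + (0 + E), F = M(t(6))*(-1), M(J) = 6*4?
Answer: 752884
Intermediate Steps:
M(J) = 24
F = -24 (F = 24*(-1) = -24)
V(E, S) = -24 - 138*E (V(E, S) = -24 + 6*(-24*E + (0 + E)) = -24 + 6*(-24*E + E) = -24 + 6*(-23*E) = -24 - 138*E)
196*V(-4*7, 4) + 244 = 196*(-24 - (-552)*7) + 244 = 196*(-24 - 138*(-28)) + 244 = 196*(-24 + 3864) + 244 = 196*3840 + 244 = 752640 + 244 = 752884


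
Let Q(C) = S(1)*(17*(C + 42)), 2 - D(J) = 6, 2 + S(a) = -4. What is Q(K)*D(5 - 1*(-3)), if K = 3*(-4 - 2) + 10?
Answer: 13872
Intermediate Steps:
S(a) = -6 (S(a) = -2 - 4 = -6)
D(J) = -4 (D(J) = 2 - 1*6 = 2 - 6 = -4)
K = -8 (K = 3*(-6) + 10 = -18 + 10 = -8)
Q(C) = -4284 - 102*C (Q(C) = -102*(C + 42) = -102*(42 + C) = -6*(714 + 17*C) = -4284 - 102*C)
Q(K)*D(5 - 1*(-3)) = (-4284 - 102*(-8))*(-4) = (-4284 + 816)*(-4) = -3468*(-4) = 13872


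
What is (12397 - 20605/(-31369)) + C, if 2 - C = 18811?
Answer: -15470571/2413 ≈ -6411.3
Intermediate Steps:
C = -18809 (C = 2 - 1*18811 = 2 - 18811 = -18809)
(12397 - 20605/(-31369)) + C = (12397 - 20605/(-31369)) - 18809 = (12397 - 20605*(-1/31369)) - 18809 = (12397 + 1585/2413) - 18809 = 29915546/2413 - 18809 = -15470571/2413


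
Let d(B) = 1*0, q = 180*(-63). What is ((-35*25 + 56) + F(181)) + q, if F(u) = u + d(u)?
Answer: -11978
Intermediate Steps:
q = -11340
d(B) = 0
F(u) = u (F(u) = u + 0 = u)
((-35*25 + 56) + F(181)) + q = ((-35*25 + 56) + 181) - 11340 = ((-875 + 56) + 181) - 11340 = (-819 + 181) - 11340 = -638 - 11340 = -11978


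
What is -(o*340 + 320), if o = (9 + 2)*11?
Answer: -41460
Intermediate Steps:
o = 121 (o = 11*11 = 121)
-(o*340 + 320) = -(121*340 + 320) = -(41140 + 320) = -1*41460 = -41460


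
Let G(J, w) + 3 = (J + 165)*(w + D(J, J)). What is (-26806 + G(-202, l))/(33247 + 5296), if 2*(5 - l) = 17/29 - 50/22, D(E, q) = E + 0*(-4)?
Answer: -6236833/12295217 ≈ -0.50726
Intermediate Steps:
D(E, q) = E (D(E, q) = E + 0 = E)
l = 1864/319 (l = 5 - (17/29 - 50/22)/2 = 5 - (17*(1/29) - 50*1/22)/2 = 5 - (17/29 - 25/11)/2 = 5 - 1/2*(-538/319) = 5 + 269/319 = 1864/319 ≈ 5.8433)
G(J, w) = -3 + (165 + J)*(J + w) (G(J, w) = -3 + (J + 165)*(w + J) = -3 + (165 + J)*(J + w))
(-26806 + G(-202, l))/(33247 + 5296) = (-26806 + (-3 + (-202)**2 + 165*(-202) + 165*(1864/319) - 202*1864/319))/(33247 + 5296) = (-26806 + (-3 + 40804 - 33330 + 27960/29 - 376528/319))/38543 = (-26806 + 2314281/319)*(1/38543) = -6236833/319*1/38543 = -6236833/12295217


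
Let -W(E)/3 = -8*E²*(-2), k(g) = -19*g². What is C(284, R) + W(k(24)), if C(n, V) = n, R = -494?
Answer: -5749014244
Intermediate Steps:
W(E) = -48*E² (W(E) = -3*(-8*E²)*(-2) = -48*E²)
C(284, R) + W(k(24)) = 284 - 48*(-19*24²)² = 284 - 48*(-19*576)² = 284 - 48*(-10944)² = 284 - 48*119771136 = 284 - 5749014528 = -5749014244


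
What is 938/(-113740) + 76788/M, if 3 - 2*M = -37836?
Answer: 2905373543/717301310 ≈ 4.0504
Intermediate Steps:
M = 37839/2 (M = 3/2 - ½*(-37836) = 3/2 + 18918 = 37839/2 ≈ 18920.)
938/(-113740) + 76788/M = 938/(-113740) + 76788/(37839/2) = 938*(-1/113740) + 76788*(2/37839) = -469/56870 + 51192/12613 = 2905373543/717301310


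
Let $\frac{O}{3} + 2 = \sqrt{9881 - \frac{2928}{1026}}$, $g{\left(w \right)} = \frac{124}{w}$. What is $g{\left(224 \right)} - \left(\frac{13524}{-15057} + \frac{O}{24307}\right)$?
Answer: $\frac{1417120249}{975974664} - \frac{\sqrt{32094097}}{461833} \approx 1.4397$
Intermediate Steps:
$O = -6 + \frac{\sqrt{32094097}}{19}$ ($O = -6 + 3 \sqrt{9881 - \frac{2928}{1026}} = -6 + 3 \sqrt{9881 - \frac{488}{171}} = -6 + 3 \sqrt{\frac{1689163}{171}} = -6 + 3 \frac{\sqrt{32094097}}{57} = -6 + \frac{\sqrt{32094097}}{19} \approx 292.17$)
$g{\left(224 \right)} - \left(\frac{13524}{-15057} + \frac{O}{24307}\right) = \frac{124}{224} - \left(\frac{13524}{-15057} + \frac{-6 + \frac{\sqrt{32094097}}{19}}{24307}\right) = 124 \cdot \frac{1}{224} - \left(13524 \left(- \frac{1}{15057}\right) + \left(-6 + \frac{\sqrt{32094097}}{19}\right) \frac{1}{24307}\right) = \frac{31}{56} - \left(- \frac{644}{717} - \left(\frac{6}{24307} - \frac{\sqrt{32094097}}{461833}\right)\right) = \frac{31}{56} - \left(- \frac{15658010}{17428119} + \frac{\sqrt{32094097}}{461833}\right) = \frac{31}{56} + \left(\frac{15658010}{17428119} - \frac{\sqrt{32094097}}{461833}\right) = \frac{1417120249}{975974664} - \frac{\sqrt{32094097}}{461833}$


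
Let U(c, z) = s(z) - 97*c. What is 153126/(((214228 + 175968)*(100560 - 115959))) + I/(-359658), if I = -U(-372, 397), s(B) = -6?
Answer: 69196748197/689990805426 ≈ 0.10029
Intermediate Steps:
U(c, z) = -6 - 97*c
I = -36078 (I = -(-6 - 97*(-372)) = -(-6 + 36084) = -1*36078 = -36078)
153126/(((214228 + 175968)*(100560 - 115959))) + I/(-359658) = 153126/(((214228 + 175968)*(100560 - 115959))) - 36078/(-359658) = 153126/((390196*(-15399))) - 36078*(-1/359658) = 153126/(-6008628204) + 6013/59943 = 153126*(-1/6008628204) + 6013/59943 = -8507/333812678 + 6013/59943 = 69196748197/689990805426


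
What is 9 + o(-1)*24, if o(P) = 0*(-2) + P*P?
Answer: 33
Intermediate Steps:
o(P) = P**2 (o(P) = 0 + P**2 = P**2)
9 + o(-1)*24 = 9 + (-1)**2*24 = 9 + 1*24 = 9 + 24 = 33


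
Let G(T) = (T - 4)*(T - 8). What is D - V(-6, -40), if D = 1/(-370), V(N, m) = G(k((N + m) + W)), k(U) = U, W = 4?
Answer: -851001/370 ≈ -2300.0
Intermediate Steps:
G(T) = (-8 + T)*(-4 + T) (G(T) = (-4 + T)*(-8 + T) = (-8 + T)*(-4 + T))
V(N, m) = -16 + (4 + N + m)² - 12*N - 12*m (V(N, m) = 32 + ((N + m) + 4)² - 12*((N + m) + 4) = 32 + (4 + N + m)² - 12*(4 + N + m) = 32 + (4 + N + m)² + (-48 - 12*N - 12*m) = -16 + (4 + N + m)² - 12*N - 12*m)
D = -1/370 ≈ -0.0027027
D - V(-6, -40) = -1/370 - (-16 + (4 - 6 - 40)² - 12*(-6) - 12*(-40)) = -1/370 - (-16 + (-42)² + 72 + 480) = -1/370 - (-16 + 1764 + 72 + 480) = -1/370 - 1*2300 = -1/370 - 2300 = -851001/370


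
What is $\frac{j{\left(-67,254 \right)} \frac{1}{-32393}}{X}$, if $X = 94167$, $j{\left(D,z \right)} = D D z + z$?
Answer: $- \frac{1140460}{3050351631} \approx -0.00037388$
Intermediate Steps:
$j{\left(D,z \right)} = z + z D^{2}$ ($j{\left(D,z \right)} = D^{2} z + z = z D^{2} + z = z + z D^{2}$)
$\frac{j{\left(-67,254 \right)} \frac{1}{-32393}}{X} = \frac{254 \left(1 + \left(-67\right)^{2}\right) \frac{1}{-32393}}{94167} = 254 \left(1 + 4489\right) \left(- \frac{1}{32393}\right) \frac{1}{94167} = 254 \cdot 4490 \left(- \frac{1}{32393}\right) \frac{1}{94167} = 1140460 \left(- \frac{1}{32393}\right) \frac{1}{94167} = \left(- \frac{1140460}{32393}\right) \frac{1}{94167} = - \frac{1140460}{3050351631}$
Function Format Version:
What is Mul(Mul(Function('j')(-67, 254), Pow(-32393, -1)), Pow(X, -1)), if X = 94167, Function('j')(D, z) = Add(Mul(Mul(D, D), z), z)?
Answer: Rational(-1140460, 3050351631) ≈ -0.00037388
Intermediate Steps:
Function('j')(D, z) = Add(z, Mul(z, Pow(D, 2))) (Function('j')(D, z) = Add(Mul(Pow(D, 2), z), z) = Add(Mul(z, Pow(D, 2)), z) = Add(z, Mul(z, Pow(D, 2))))
Mul(Mul(Function('j')(-67, 254), Pow(-32393, -1)), Pow(X, -1)) = Mul(Mul(Mul(254, Add(1, Pow(-67, 2))), Pow(-32393, -1)), Pow(94167, -1)) = Mul(Mul(Mul(254, Add(1, 4489)), Rational(-1, 32393)), Rational(1, 94167)) = Mul(Mul(Mul(254, 4490), Rational(-1, 32393)), Rational(1, 94167)) = Mul(Mul(1140460, Rational(-1, 32393)), Rational(1, 94167)) = Mul(Rational(-1140460, 32393), Rational(1, 94167)) = Rational(-1140460, 3050351631)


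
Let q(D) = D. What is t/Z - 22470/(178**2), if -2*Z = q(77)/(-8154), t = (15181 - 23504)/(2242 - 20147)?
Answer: 304966949079/3120161110 ≈ 97.741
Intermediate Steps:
t = 8323/17905 (t = -8323/(-17905) = -8323*(-1/17905) = 8323/17905 ≈ 0.46484)
Z = 77/16308 (Z = -77/(2*(-8154)) = -77*(-1)/(2*8154) = -1/2*(-77/8154) = 77/16308 ≈ 0.0047216)
t/Z - 22470/(178**2) = 8323/(17905*(77/16308)) - 22470/(178**2) = (8323/17905)*(16308/77) - 22470/31684 = 19390212/196955 - 22470*1/31684 = 19390212/196955 - 11235/15842 = 304966949079/3120161110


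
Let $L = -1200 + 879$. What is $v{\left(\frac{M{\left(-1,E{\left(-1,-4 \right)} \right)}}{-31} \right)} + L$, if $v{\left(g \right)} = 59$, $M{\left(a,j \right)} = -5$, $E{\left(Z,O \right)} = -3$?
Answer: $-262$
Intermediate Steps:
$L = -321$
$v{\left(\frac{M{\left(-1,E{\left(-1,-4 \right)} \right)}}{-31} \right)} + L = 59 - 321 = -262$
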